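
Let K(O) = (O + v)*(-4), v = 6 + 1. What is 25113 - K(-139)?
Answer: 24585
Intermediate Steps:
v = 7
K(O) = -28 - 4*O (K(O) = (O + 7)*(-4) = (7 + O)*(-4) = -28 - 4*O)
25113 - K(-139) = 25113 - (-28 - 4*(-139)) = 25113 - (-28 + 556) = 25113 - 1*528 = 25113 - 528 = 24585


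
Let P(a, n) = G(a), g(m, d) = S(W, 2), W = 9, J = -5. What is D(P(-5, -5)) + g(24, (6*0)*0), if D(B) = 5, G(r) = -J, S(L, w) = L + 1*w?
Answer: 16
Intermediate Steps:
S(L, w) = L + w
g(m, d) = 11 (g(m, d) = 9 + 2 = 11)
G(r) = 5 (G(r) = -1*(-5) = 5)
P(a, n) = 5
D(P(-5, -5)) + g(24, (6*0)*0) = 5 + 11 = 16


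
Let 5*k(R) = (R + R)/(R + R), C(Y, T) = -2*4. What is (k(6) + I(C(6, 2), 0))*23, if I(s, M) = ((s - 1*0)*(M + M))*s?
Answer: 23/5 ≈ 4.6000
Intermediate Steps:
C(Y, T) = -8
I(s, M) = 2*M*s**2 (I(s, M) = ((s + 0)*(2*M))*s = (s*(2*M))*s = (2*M*s)*s = 2*M*s**2)
k(R) = 1/5 (k(R) = ((R + R)/(R + R))/5 = ((2*R)/((2*R)))/5 = ((2*R)*(1/(2*R)))/5 = (1/5)*1 = 1/5)
(k(6) + I(C(6, 2), 0))*23 = (1/5 + 2*0*(-8)**2)*23 = (1/5 + 2*0*64)*23 = (1/5 + 0)*23 = (1/5)*23 = 23/5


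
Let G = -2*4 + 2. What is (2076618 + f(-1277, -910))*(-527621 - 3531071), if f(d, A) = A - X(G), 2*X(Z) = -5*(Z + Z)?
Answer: -8424537693176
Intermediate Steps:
G = -6 (G = -8 + 2 = -6)
X(Z) = -5*Z (X(Z) = (-5*(Z + Z))/2 = (-10*Z)/2 = -5*Z)
f(d, A) = -30 + A (f(d, A) = A - (-5)*(-6) = A - 1*30 = A - 30 = -30 + A)
(2076618 + f(-1277, -910))*(-527621 - 3531071) = (2076618 + (-30 - 910))*(-527621 - 3531071) = (2076618 - 940)*(-4058692) = 2075678*(-4058692) = -8424537693176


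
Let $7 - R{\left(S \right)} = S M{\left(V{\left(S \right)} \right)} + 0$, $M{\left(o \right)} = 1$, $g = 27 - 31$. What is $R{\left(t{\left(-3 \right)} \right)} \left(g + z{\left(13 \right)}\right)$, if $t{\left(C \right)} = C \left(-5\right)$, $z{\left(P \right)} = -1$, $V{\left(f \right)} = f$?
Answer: $40$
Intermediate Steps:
$t{\left(C \right)} = - 5 C$
$g = -4$
$R{\left(S \right)} = 7 - S$ ($R{\left(S \right)} = 7 - \left(S 1 + 0\right) = 7 - \left(S + 0\right) = 7 - S$)
$R{\left(t{\left(-3 \right)} \right)} \left(g + z{\left(13 \right)}\right) = \left(7 - \left(-5\right) \left(-3\right)\right) \left(-4 - 1\right) = \left(7 - 15\right) \left(-5\right) = \left(-8\right) \left(-5\right) = 40$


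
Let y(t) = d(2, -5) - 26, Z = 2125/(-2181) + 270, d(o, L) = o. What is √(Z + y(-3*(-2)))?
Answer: √1165528581/2181 ≈ 15.653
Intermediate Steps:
Z = 586745/2181 (Z = 2125*(-1/2181) + 270 = -2125/2181 + 270 = 586745/2181 ≈ 269.03)
y(t) = -24 (y(t) = 2 - 26 = -24)
√(Z + y(-3*(-2))) = √(586745/2181 - 24) = √(534401/2181) = √1165528581/2181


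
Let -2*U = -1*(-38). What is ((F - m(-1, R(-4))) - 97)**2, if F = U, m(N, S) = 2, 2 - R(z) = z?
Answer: 13924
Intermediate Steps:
R(z) = 2 - z
U = -19 (U = -(-1)*(-38)/2 = -1/2*38 = -19)
F = -19
((F - m(-1, R(-4))) - 97)**2 = ((-19 - 1*2) - 97)**2 = ((-19 - 2) - 97)**2 = (-21 - 97)**2 = (-118)**2 = 13924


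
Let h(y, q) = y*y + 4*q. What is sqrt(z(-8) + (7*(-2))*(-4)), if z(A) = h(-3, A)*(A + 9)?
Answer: sqrt(33) ≈ 5.7446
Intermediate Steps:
h(y, q) = y**2 + 4*q
z(A) = (9 + A)*(9 + 4*A) (z(A) = ((-3)**2 + 4*A)*(A + 9) = (9 + 4*A)*(9 + A) = (9 + A)*(9 + 4*A))
sqrt(z(-8) + (7*(-2))*(-4)) = sqrt((9 - 8)*(9 + 4*(-8)) + (7*(-2))*(-4)) = sqrt(1*(9 - 32) - 14*(-4)) = sqrt(1*(-23) + 56) = sqrt(-23 + 56) = sqrt(33)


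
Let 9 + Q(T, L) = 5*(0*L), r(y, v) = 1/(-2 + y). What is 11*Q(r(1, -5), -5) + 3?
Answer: -96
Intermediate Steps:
Q(T, L) = -9 (Q(T, L) = -9 + 5*(0*L) = -9 + 5*0 = -9 + 0 = -9)
11*Q(r(1, -5), -5) + 3 = 11*(-9) + 3 = -99 + 3 = -96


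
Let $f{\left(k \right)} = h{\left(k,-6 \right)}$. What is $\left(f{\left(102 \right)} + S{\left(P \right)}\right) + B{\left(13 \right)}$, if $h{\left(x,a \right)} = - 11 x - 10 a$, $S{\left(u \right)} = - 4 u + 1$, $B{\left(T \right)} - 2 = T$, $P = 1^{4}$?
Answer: $-1050$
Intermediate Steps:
$P = 1$
$B{\left(T \right)} = 2 + T$
$S{\left(u \right)} = 1 - 4 u$
$f{\left(k \right)} = 60 - 11 k$ ($f{\left(k \right)} = - 11 k - -60 = - 11 k + 60 = 60 - 11 k$)
$\left(f{\left(102 \right)} + S{\left(P \right)}\right) + B{\left(13 \right)} = \left(\left(60 - 1122\right) + \left(1 - 4\right)\right) + \left(2 + 13\right) = \left(\left(60 - 1122\right) + \left(1 - 4\right)\right) + 15 = \left(-1062 - 3\right) + 15 = -1065 + 15 = -1050$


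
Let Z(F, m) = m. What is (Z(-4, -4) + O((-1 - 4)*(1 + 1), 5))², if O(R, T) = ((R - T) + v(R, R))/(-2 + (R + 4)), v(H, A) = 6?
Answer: 529/64 ≈ 8.2656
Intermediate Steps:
O(R, T) = (6 + R - T)/(2 + R) (O(R, T) = ((R - T) + 6)/(-2 + (R + 4)) = (6 + R - T)/(-2 + (4 + R)) = (6 + R - T)/(2 + R))
(Z(-4, -4) + O((-1 - 4)*(1 + 1), 5))² = (-4 + (6 + (-1 - 4)*(1 + 1) - 1*5)/(2 + (-1 - 4)*(1 + 1)))² = (-4 + (6 - 5*2 - 5)/(2 - 5*2))² = (-4 + (6 - 10 - 5)/(2 - 10))² = (-4 - 9/(-8))² = (-4 - ⅛*(-9))² = (-4 + 9/8)² = (-23/8)² = 529/64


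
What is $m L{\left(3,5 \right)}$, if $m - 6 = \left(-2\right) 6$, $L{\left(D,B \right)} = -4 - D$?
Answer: $42$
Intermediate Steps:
$m = -6$ ($m = 6 - 12 = -6$)
$m L{\left(3,5 \right)} = - 6 \left(-4 - 3\right) = \left(-6\right) \left(-7\right) = 42$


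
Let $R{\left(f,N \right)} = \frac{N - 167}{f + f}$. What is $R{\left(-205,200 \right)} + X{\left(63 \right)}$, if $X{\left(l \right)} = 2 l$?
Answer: $\frac{51627}{410} \approx 125.92$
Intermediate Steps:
$R{\left(f,N \right)} = \frac{-167 + N}{2 f}$
$R{\left(-205,200 \right)} + X{\left(63 \right)} = \frac{-167 + 200}{2 \left(-205\right)} + 2 \cdot 63 = \frac{1}{2} \left(- \frac{1}{205}\right) 33 + 126 = - \frac{33}{410} + 126 = \frac{51627}{410}$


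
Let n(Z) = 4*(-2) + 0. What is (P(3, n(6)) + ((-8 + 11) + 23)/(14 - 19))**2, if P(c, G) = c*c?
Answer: 361/25 ≈ 14.440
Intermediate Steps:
n(Z) = -8 (n(Z) = -8 + 0 = -8)
P(c, G) = c**2
(P(3, n(6)) + ((-8 + 11) + 23)/(14 - 19))**2 = (3**2 + ((-8 + 11) + 23)/(14 - 19))**2 = (9 + (3 + 23)/(-5))**2 = (9 + 26*(-1/5))**2 = (9 - 26/5)**2 = (19/5)**2 = 361/25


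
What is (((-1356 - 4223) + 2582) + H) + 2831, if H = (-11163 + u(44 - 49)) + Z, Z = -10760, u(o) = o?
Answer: -22094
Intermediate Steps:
H = -21928 (H = (-11163 + (44 - 49)) - 10760 = (-11163 - 5) - 10760 = -11168 - 10760 = -21928)
(((-1356 - 4223) + 2582) + H) + 2831 = (((-1356 - 4223) + 2582) - 21928) + 2831 = ((-5579 + 2582) - 21928) + 2831 = (-2997 - 21928) + 2831 = -24925 + 2831 = -22094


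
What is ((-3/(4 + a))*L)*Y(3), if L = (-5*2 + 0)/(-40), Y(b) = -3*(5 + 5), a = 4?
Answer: 45/16 ≈ 2.8125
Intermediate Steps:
Y(b) = -30 (Y(b) = -3*10 = -30)
L = 1/4 (L = (-10 + 0)*(-1/40) = -10*(-1/40) = 1/4 ≈ 0.25000)
((-3/(4 + a))*L)*Y(3) = ((-3/(4 + 4))*(1/4))*(-30) = ((-3/8)*(1/4))*(-30) = (((1/8)*(-3))*(1/4))*(-30) = -3/8*1/4*(-30) = -3/32*(-30) = 45/16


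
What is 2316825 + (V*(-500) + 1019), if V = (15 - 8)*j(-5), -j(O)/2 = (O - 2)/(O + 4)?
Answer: 2366844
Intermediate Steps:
j(O) = -2*(-2 + O)/(4 + O) (j(O) = -2*(O - 2)/(O + 4) = -2*(-2 + O)/(4 + O))
V = -98 (V = (15 - 8)*(2*(2 - 1*(-5))/(4 - 5)) = 7*(2*(2 + 5)/(-1)) = 7*(2*(-1)*7) = 7*(-14) = -98)
2316825 + (V*(-500) + 1019) = 2316825 + (-98*(-500) + 1019) = 2316825 + (49000 + 1019) = 2316825 + 50019 = 2366844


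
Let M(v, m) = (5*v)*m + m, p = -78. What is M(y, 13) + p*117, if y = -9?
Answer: -9698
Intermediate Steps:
M(v, m) = m + 5*m*v (M(v, m) = 5*m*v + m = m + 5*m*v)
M(y, 13) + p*117 = 13*(1 + 5*(-9)) - 78*117 = 13*(1 - 45) - 9126 = 13*(-44) - 9126 = -572 - 9126 = -9698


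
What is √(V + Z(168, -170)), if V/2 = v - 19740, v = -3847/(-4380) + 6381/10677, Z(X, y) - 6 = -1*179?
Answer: I*√2408728904656511370/7794210 ≈ 199.12*I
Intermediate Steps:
Z(X, y) = -173 (Z(X, y) = 6 - 1*179 = 6 - 179 = -173)
v = 23007733/15588420 (v = -3847*(-1/4380) + 6381*(1/10677) = 3847/4380 + 2127/3559 = 23007733/15588420 ≈ 1.4760)
V = -307692403067/7794210 (V = 2*(23007733/15588420 - 19740) = 2*(-307692403067/15588420) = -307692403067/7794210 ≈ -39477.)
√(V + Z(168, -170)) = √(-307692403067/7794210 - 173) = √(-309040801397/7794210) = I*√2408728904656511370/7794210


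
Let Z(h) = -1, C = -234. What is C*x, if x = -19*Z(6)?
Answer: -4446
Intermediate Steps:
x = 19 (x = -19*(-1) = 19)
C*x = -234*19 = -4446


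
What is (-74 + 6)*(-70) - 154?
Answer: 4606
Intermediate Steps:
(-74 + 6)*(-70) - 154 = -68*(-70) - 154 = 4760 - 154 = 4606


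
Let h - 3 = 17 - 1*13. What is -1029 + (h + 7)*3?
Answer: -987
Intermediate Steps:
h = 7 (h = 3 + (17 - 1*13) = 3 + (17 - 13) = 3 + 4 = 7)
-1029 + (h + 7)*3 = -1029 + (7 + 7)*3 = -1029 + 14*3 = -1029 + 42 = -987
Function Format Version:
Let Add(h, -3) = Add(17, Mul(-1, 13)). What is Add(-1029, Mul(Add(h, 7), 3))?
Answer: -987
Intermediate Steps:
h = 7 (h = Add(3, Add(17, Mul(-1, 13))) = Add(3, Add(17, -13)) = Add(3, 4) = 7)
Add(-1029, Mul(Add(h, 7), 3)) = Add(-1029, Mul(Add(7, 7), 3)) = Add(-1029, Mul(14, 3)) = Add(-1029, 42) = -987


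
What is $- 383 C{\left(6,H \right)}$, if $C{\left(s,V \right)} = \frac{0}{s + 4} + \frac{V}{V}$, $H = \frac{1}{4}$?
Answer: $-383$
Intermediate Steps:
$H = \frac{1}{4} \approx 0.25$
$C{\left(s,V \right)} = 1$ ($C{\left(s,V \right)} = \frac{0}{4 + s} + 1 = 0 + 1 = 1$)
$- 383 C{\left(6,H \right)} = \left(-383\right) 1 = -383$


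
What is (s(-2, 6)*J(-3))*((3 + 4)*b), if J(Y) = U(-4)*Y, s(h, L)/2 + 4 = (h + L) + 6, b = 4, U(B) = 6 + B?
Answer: -2016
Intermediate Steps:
s(h, L) = 4 + 2*L + 2*h (s(h, L) = -8 + 2*((h + L) + 6) = -8 + 2*((L + h) + 6) = -8 + 2*(6 + L + h) = -8 + (12 + 2*L + 2*h) = 4 + 2*L + 2*h)
J(Y) = 2*Y (J(Y) = (6 - 4)*Y = 2*Y)
(s(-2, 6)*J(-3))*((3 + 4)*b) = ((4 + 2*6 + 2*(-2))*(2*(-3)))*((3 + 4)*4) = ((4 + 12 - 4)*(-6))*(7*4) = (12*(-6))*28 = -72*28 = -2016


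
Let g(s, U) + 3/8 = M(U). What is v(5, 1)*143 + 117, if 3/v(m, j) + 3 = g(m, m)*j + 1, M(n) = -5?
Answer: 3471/59 ≈ 58.831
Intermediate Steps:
g(s, U) = -43/8 (g(s, U) = -3/8 - 5 = -43/8)
v(m, j) = 3/(-2 - 43*j/8) (v(m, j) = 3/(-3 + (-43*j/8 + 1)) = 3/(-3 + (1 - 43*j/8)) = 3/(-2 - 43*j/8))
v(5, 1)*143 + 117 = -24/(16 + 43*1)*143 + 117 = -24/(16 + 43)*143 + 117 = -24/59*143 + 117 = -3432/59 + 117 = 3471/59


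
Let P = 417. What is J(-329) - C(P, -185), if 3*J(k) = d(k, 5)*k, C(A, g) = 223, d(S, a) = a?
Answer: -2314/3 ≈ -771.33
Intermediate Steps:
J(k) = 5*k/3 (J(k) = (5*k)/3 = 5*k/3)
J(-329) - C(P, -185) = (5/3)*(-329) - 1*223 = -1645/3 - 223 = -2314/3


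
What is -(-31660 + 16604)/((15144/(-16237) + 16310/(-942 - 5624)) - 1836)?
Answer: -114653743568/14007439549 ≈ -8.1852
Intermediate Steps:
-(-31660 + 16604)/((15144/(-16237) + 16310/(-942 - 5624)) - 1836) = -(-15056)/((15144*(-1/16237) + 16310/(-6566)) - 1836) = -(-15056)/((-15144/16237 + 16310*(-1/6566)) - 1836) = -(-15056)/((-15144/16237 - 1165/469) - 1836) = -(-15056)/(-26018641/7615153 - 1836) = -(-15056)/(-14007439549/7615153) = -(-15056)*(-7615153)/14007439549 = -1*114653743568/14007439549 = -114653743568/14007439549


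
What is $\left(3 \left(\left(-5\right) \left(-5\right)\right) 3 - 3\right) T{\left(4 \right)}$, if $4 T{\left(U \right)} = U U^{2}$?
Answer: $3552$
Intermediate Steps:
$T{\left(U \right)} = \frac{U^{3}}{4}$ ($T{\left(U \right)} = \frac{U U^{2}}{4} = \frac{U^{3}}{4}$)
$\left(3 \left(\left(-5\right) \left(-5\right)\right) 3 - 3\right) T{\left(4 \right)} = \left(3 \left(\left(-5\right) \left(-5\right)\right) 3 - 3\right) \frac{4^{3}}{4} = \left(3 \cdot 25 \cdot 3 - 3\right) \frac{1}{4} \cdot 64 = \left(75 \cdot 3 - 3\right) 16 = \left(225 - 3\right) 16 = 222 \cdot 16 = 3552$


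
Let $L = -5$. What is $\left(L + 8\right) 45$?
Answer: $135$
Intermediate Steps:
$\left(L + 8\right) 45 = \left(-5 + 8\right) 45 = 3 \cdot 45 = 135$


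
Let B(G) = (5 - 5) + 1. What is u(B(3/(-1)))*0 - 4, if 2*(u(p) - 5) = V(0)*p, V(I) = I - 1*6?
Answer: -4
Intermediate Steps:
V(I) = -6 + I (V(I) = I - 6 = -6 + I)
B(G) = 1 (B(G) = 0 + 1 = 1)
u(p) = 5 - 3*p (u(p) = 5 + ((-6 + 0)*p)/2 = 5 + (-6*p)/2 = 5 - 3*p)
u(B(3/(-1)))*0 - 4 = (5 - 3*1)*0 - 4 = (5 - 3)*0 - 4 = 2*0 - 4 = 0 - 4 = -4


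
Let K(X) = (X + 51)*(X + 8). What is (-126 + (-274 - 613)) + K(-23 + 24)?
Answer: -545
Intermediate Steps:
K(X) = (8 + X)*(51 + X) (K(X) = (51 + X)*(8 + X) = (8 + X)*(51 + X))
(-126 + (-274 - 613)) + K(-23 + 24) = (-126 + (-274 - 613)) + (408 + (-23 + 24)**2 + 59*(-23 + 24)) = (-126 - 887) + (408 + 1**2 + 59*1) = -1013 + (408 + 1 + 59) = -1013 + 468 = -545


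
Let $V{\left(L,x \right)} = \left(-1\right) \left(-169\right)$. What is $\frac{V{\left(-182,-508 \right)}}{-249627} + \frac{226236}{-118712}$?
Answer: $- \frac{14123669075}{7408430106} \approx -1.9064$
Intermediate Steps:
$V{\left(L,x \right)} = 169$
$\frac{V{\left(-182,-508 \right)}}{-249627} + \frac{226236}{-118712} = \frac{169}{-249627} + \frac{226236}{-118712} = 169 \left(- \frac{1}{249627}\right) + 226236 \left(- \frac{1}{118712}\right) = - \frac{169}{249627} - \frac{56559}{29678} = - \frac{14123669075}{7408430106}$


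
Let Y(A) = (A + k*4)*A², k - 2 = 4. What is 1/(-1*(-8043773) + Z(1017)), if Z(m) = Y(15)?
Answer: 1/8052548 ≈ 1.2418e-7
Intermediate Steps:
k = 6 (k = 2 + 4 = 6)
Y(A) = A²*(24 + A) (Y(A) = (A + 6*4)*A² = (A + 24)*A² = (24 + A)*A² = A²*(24 + A))
Z(m) = 8775 (Z(m) = 15²*(24 + 15) = 225*39 = 8775)
1/(-1*(-8043773) + Z(1017)) = 1/(-1*(-8043773) + 8775) = 1/(8043773 + 8775) = 1/8052548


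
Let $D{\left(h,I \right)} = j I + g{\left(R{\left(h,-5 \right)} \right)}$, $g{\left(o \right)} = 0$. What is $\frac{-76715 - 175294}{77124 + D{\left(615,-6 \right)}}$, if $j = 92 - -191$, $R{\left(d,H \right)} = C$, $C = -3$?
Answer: $- \frac{84003}{25142} \approx -3.3411$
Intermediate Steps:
$R{\left(d,H \right)} = -3$
$j = 283$ ($j = 92 + 191 = 283$)
$D{\left(h,I \right)} = 283 I$ ($D{\left(h,I \right)} = 283 I + 0 = 283 I$)
$\frac{-76715 - 175294}{77124 + D{\left(615,-6 \right)}} = \frac{-76715 - 175294}{77124 + 283 \left(-6\right)} = - \frac{252009}{77124 - 1698} = - \frac{252009}{75426} = \left(-252009\right) \frac{1}{75426} = - \frac{84003}{25142}$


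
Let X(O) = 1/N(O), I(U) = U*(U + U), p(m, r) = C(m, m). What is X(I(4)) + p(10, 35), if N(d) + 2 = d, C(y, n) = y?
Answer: 301/30 ≈ 10.033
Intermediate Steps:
N(d) = -2 + d
p(m, r) = m
I(U) = 2*U**2 (I(U) = U*(2*U) = 2*U**2)
X(O) = 1/(-2 + O)
X(I(4)) + p(10, 35) = 1/(-2 + 2*4**2) + 10 = 1/(-2 + 2*16) + 10 = 1/(-2 + 32) + 10 = 1/30 + 10 = 301/30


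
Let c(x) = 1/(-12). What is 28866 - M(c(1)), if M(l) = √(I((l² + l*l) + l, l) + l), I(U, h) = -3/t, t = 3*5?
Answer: 28866 - I*√255/30 ≈ 28866.0 - 0.53229*I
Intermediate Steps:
t = 15
I(U, h) = -⅕ (I(U, h) = -3/15 = -3*1/15 = -⅕)
c(x) = -1/12
M(l) = √(-⅕ + l)
28866 - M(c(1)) = 28866 - √(-5 + 25*(-1/12))/5 = 28866 - √(-5 - 25/12)/5 = 28866 - √(-85/12)/5 = 28866 - I*√255/6/5 = 28866 - I*√255/30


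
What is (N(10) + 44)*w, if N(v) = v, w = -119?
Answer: -6426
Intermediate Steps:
(N(10) + 44)*w = (10 + 44)*(-119) = 54*(-119) = -6426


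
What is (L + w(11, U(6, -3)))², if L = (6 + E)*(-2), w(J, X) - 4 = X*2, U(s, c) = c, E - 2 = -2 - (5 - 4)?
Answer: 144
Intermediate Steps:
E = -1 (E = 2 + (-2 - (5 - 4)) = 2 + (-2 - 1*1) = 2 + (-2 - 1) = 2 - 3 = -1)
w(J, X) = 4 + 2*X (w(J, X) = 4 + X*2 = 4 + 2*X)
L = -10 (L = (6 - 1)*(-2) = 5*(-2) = -10)
(L + w(11, U(6, -3)))² = (-10 + (4 + 2*(-3)))² = (-10 + (4 - 6))² = (-10 - 2)² = (-12)² = 144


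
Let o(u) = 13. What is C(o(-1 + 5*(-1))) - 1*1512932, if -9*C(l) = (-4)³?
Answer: -13616324/9 ≈ -1.5129e+6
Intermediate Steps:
C(l) = 64/9 (C(l) = -⅑*(-4)³ = -⅑*(-64) = 64/9)
C(o(-1 + 5*(-1))) - 1*1512932 = 64/9 - 1*1512932 = 64/9 - 1512932 = -13616324/9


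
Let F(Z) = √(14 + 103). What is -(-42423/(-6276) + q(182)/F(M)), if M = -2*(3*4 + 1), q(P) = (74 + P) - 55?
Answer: -14141/2092 - 67*√13/13 ≈ -25.342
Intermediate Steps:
q(P) = 19 + P
M = -26 (M = -2*(12 + 1) = -2*13 = -26)
F(Z) = 3*√13 (F(Z) = √117 = 3*√13)
-(-42423/(-6276) + q(182)/F(M)) = -(-42423/(-6276) + (19 + 182)/((3*√13))) = -(-42423*(-1/6276) + 201*(√13/39)) = -(14141/2092 + 67*√13/13) = -14141/2092 - 67*√13/13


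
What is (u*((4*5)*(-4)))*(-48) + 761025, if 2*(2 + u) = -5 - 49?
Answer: 649665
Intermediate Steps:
u = -29 (u = -2 + (-5 - 49)/2 = -2 + (½)*(-54) = -2 - 27 = -29)
(u*((4*5)*(-4)))*(-48) + 761025 = -29*4*5*(-4)*(-48) + 761025 = -580*(-4)*(-48) + 761025 = -29*(-80)*(-48) + 761025 = 2320*(-48) + 761025 = -111360 + 761025 = 649665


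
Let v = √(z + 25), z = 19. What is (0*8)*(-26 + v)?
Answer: 0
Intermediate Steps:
v = 2*√11 (v = √(19 + 25) = √44 = 2*√11 ≈ 6.6332)
(0*8)*(-26 + v) = (0*8)*(-26 + 2*√11) = 0*(-26 + 2*√11) = 0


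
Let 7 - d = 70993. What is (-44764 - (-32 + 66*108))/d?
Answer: 25930/35493 ≈ 0.73057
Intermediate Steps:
d = -70986 (d = 7 - 1*70993 = 7 - 70993 = -70986)
(-44764 - (-32 + 66*108))/d = (-44764 - (-32 + 66*108))/(-70986) = (-44764 - (-32 + 7128))*(-1/70986) = (-44764 - 1*7096)*(-1/70986) = (-44764 - 7096)*(-1/70986) = -51860*(-1/70986) = 25930/35493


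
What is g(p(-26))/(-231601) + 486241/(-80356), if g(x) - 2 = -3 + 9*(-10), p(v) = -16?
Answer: -112606589445/18610529956 ≈ -6.0507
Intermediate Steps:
g(x) = -91 (g(x) = 2 + (-3 + 9*(-10)) = 2 + (-3 - 90) = 2 - 93 = -91)
g(p(-26))/(-231601) + 486241/(-80356) = -91/(-231601) + 486241/(-80356) = -91*(-1/231601) + 486241*(-1/80356) = 91/231601 - 486241/80356 = -112606589445/18610529956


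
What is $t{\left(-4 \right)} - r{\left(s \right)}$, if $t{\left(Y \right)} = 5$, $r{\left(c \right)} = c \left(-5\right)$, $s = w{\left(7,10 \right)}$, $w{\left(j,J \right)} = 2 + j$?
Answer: $50$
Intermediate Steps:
$s = 9$ ($s = 2 + 7 = 9$)
$r{\left(c \right)} = - 5 c$
$t{\left(-4 \right)} - r{\left(s \right)} = 5 - \left(-5\right) 9 = 5 - -45 = 5 + 45 = 50$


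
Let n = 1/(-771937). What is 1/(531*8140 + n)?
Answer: 771937/3336574172579 ≈ 2.3136e-7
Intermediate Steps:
n = -1/771937 ≈ -1.2954e-6
1/(531*8140 + n) = 1/(531*8140 - 1/771937) = 1/(4322340 - 1/771937) = 1/(3336574172579/771937) = 771937/3336574172579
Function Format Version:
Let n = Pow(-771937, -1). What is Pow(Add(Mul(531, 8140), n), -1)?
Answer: Rational(771937, 3336574172579) ≈ 2.3136e-7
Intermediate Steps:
n = Rational(-1, 771937) ≈ -1.2954e-6
Pow(Add(Mul(531, 8140), n), -1) = Pow(Add(Mul(531, 8140), Rational(-1, 771937)), -1) = Pow(Add(4322340, Rational(-1, 771937)), -1) = Pow(Rational(3336574172579, 771937), -1) = Rational(771937, 3336574172579)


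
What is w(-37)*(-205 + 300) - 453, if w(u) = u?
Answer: -3968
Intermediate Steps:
w(-37)*(-205 + 300) - 453 = -37*(-205 + 300) - 453 = -37*95 - 453 = -3515 - 453 = -3968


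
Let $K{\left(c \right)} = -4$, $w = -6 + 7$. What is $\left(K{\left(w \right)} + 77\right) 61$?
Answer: $4453$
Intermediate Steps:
$w = 1$
$\left(K{\left(w \right)} + 77\right) 61 = \left(-4 + 77\right) 61 = 73 \cdot 61 = 4453$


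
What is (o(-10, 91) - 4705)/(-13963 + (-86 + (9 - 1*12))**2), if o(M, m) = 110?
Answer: 4595/6042 ≈ 0.76051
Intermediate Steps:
(o(-10, 91) - 4705)/(-13963 + (-86 + (9 - 1*12))**2) = (110 - 4705)/(-13963 + (-86 + (9 - 1*12))**2) = -4595/(-13963 + (-86 + (9 - 12))**2) = -4595/(-13963 + (-86 - 3)**2) = -4595/(-13963 + (-89)**2) = -4595/(-13963 + 7921) = -4595/(-6042) = -4595*(-1/6042) = 4595/6042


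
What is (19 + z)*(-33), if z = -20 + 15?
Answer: -462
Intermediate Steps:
z = -5
(19 + z)*(-33) = (19 - 5)*(-33) = 14*(-33) = -462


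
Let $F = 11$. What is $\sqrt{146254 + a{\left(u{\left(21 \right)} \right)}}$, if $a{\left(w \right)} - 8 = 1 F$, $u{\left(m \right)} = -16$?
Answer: $\sqrt{146273} \approx 382.46$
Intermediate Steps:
$a{\left(w \right)} = 19$ ($a{\left(w \right)} = 8 + 1 \cdot 11 = 8 + 11 = 19$)
$\sqrt{146254 + a{\left(u{\left(21 \right)} \right)}} = \sqrt{146254 + 19} = \sqrt{146273}$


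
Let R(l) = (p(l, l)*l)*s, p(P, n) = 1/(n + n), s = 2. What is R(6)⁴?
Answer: 1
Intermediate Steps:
p(P, n) = 1/(2*n)
R(l) = 1 (R(l) = ((1/(2*l))*l)*2 = (½)*2 = 1)
R(6)⁴ = 1⁴ = 1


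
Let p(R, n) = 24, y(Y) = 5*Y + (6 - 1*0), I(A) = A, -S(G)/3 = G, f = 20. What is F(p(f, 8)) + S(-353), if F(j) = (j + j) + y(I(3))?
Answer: 1128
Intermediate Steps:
S(G) = -3*G
y(Y) = 6 + 5*Y (y(Y) = 5*Y + (6 + 0) = 5*Y + 6 = 6 + 5*Y)
F(j) = 21 + 2*j (F(j) = (j + j) + (6 + 5*3) = 2*j + (6 + 15) = 2*j + 21 = 21 + 2*j)
F(p(f, 8)) + S(-353) = (21 + 2*24) - 3*(-353) = (21 + 48) + 1059 = 69 + 1059 = 1128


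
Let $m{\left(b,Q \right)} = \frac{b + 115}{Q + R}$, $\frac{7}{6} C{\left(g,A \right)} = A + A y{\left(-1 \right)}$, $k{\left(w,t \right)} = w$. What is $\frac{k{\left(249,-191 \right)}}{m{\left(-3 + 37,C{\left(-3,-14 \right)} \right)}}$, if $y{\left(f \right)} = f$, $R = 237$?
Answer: $\frac{59013}{149} \approx 396.06$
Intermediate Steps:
$C{\left(g,A \right)} = 0$ ($C{\left(g,A \right)} = \frac{6 \left(A + A \left(-1\right)\right)}{7} = \frac{6 \left(A - A\right)}{7} = \frac{6}{7} \cdot 0 = 0$)
$m{\left(b,Q \right)} = \frac{115 + b}{237 + Q}$ ($m{\left(b,Q \right)} = \frac{b + 115}{Q + 237} = \frac{115 + b}{237 + Q}$)
$\frac{k{\left(249,-191 \right)}}{m{\left(-3 + 37,C{\left(-3,-14 \right)} \right)}} = \frac{249}{\frac{1}{237 + 0} \left(115 + \left(-3 + 37\right)\right)} = \frac{249}{\frac{1}{237} \left(115 + 34\right)} = \frac{249}{\frac{1}{237} \cdot 149} = \frac{249}{\frac{149}{237}} = 249 \cdot \frac{237}{149} = \frac{59013}{149}$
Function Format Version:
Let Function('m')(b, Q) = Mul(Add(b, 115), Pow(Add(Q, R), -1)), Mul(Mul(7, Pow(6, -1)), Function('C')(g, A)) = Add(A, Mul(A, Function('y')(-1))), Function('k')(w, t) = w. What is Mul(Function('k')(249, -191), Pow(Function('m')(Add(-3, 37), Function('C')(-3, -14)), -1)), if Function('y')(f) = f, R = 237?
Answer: Rational(59013, 149) ≈ 396.06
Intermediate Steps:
Function('C')(g, A) = 0 (Function('C')(g, A) = Mul(Rational(6, 7), Add(A, Mul(A, -1))) = Mul(Rational(6, 7), Add(A, Mul(-1, A))) = Mul(Rational(6, 7), 0) = 0)
Function('m')(b, Q) = Mul(Pow(Add(237, Q), -1), Add(115, b)) (Function('m')(b, Q) = Mul(Add(b, 115), Pow(Add(Q, 237), -1)) = Mul(Add(115, b), Pow(Add(237, Q), -1)) = Mul(Pow(Add(237, Q), -1), Add(115, b)))
Mul(Function('k')(249, -191), Pow(Function('m')(Add(-3, 37), Function('C')(-3, -14)), -1)) = Mul(249, Pow(Mul(Pow(Add(237, 0), -1), Add(115, Add(-3, 37))), -1)) = Mul(249, Pow(Mul(Pow(237, -1), Add(115, 34)), -1)) = Mul(249, Pow(Mul(Rational(1, 237), 149), -1)) = Mul(249, Pow(Rational(149, 237), -1)) = Mul(249, Rational(237, 149)) = Rational(59013, 149)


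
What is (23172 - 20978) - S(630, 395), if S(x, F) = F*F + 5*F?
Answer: -155806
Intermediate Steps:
S(x, F) = F² + 5*F
(23172 - 20978) - S(630, 395) = (23172 - 20978) - 395*(5 + 395) = 2194 - 395*400 = 2194 - 1*158000 = 2194 - 158000 = -155806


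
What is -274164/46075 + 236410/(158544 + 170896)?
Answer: -7942799741/1517894800 ≈ -5.2328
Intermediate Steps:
-274164/46075 + 236410/(158544 + 170896) = -274164*1/46075 + 236410/329440 = -274164/46075 + 236410*(1/329440) = -274164/46075 + 23641/32944 = -7942799741/1517894800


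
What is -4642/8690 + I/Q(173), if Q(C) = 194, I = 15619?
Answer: 6128571/76630 ≈ 79.976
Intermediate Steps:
-4642/8690 + I/Q(173) = -4642/8690 + 15619/194 = -4642*1/8690 + 15619*(1/194) = -211/395 + 15619/194 = 6128571/76630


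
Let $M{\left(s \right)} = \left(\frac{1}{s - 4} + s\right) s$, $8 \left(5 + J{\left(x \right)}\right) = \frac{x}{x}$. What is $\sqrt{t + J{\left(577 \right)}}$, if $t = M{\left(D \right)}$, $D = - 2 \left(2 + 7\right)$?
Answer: $\frac{\sqrt{619410}}{44} \approx 17.887$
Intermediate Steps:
$J{\left(x \right)} = - \frac{39}{8}$ ($J{\left(x \right)} = -5 + \frac{x \frac{1}{x}}{8} = -5 + \frac{1}{8} \cdot 1 = -5 + \frac{1}{8} = - \frac{39}{8}$)
$D = -18$ ($D = \left(-2\right) 9 = -18$)
$M{\left(s \right)} = s \left(s + \frac{1}{-4 + s}\right)$ ($M{\left(s \right)} = \left(\frac{1}{-4 + s} + s\right) s = \left(s + \frac{1}{-4 + s}\right) s = s \left(s + \frac{1}{-4 + s}\right)$)
$t = \frac{3573}{11}$ ($t = - \frac{18 \left(1 + \left(-18\right)^{2} - -72\right)}{-4 - 18} = - \frac{18 \left(1 + 324 + 72\right)}{-22} = \left(-18\right) \left(- \frac{1}{22}\right) 397 = \frac{3573}{11} \approx 324.82$)
$\sqrt{t + J{\left(577 \right)}} = \sqrt{\frac{3573}{11} - \frac{39}{8}} = \sqrt{\frac{28155}{88}} = \frac{\sqrt{619410}}{44}$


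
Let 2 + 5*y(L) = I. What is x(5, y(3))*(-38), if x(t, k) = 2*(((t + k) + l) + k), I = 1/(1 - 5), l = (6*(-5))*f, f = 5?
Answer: 55442/5 ≈ 11088.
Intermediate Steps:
l = -150 (l = (6*(-5))*5 = -30*5 = -150)
I = -¼ (I = 1/(-4) = -¼ ≈ -0.25000)
y(L) = -9/20 (y(L) = -⅖ + (⅕)*(-¼) = -⅖ - 1/20 = -9/20)
x(t, k) = -300 + 2*t + 4*k (x(t, k) = 2*(((t + k) - 150) + k) = 2*(((k + t) - 150) + k) = 2*((-150 + k + t) + k) = 2*(-150 + t + 2*k) = -300 + 2*t + 4*k)
x(5, y(3))*(-38) = (-300 + 2*5 + 4*(-9/20))*(-38) = (-300 + 10 - 9/5)*(-38) = -1459/5*(-38) = 55442/5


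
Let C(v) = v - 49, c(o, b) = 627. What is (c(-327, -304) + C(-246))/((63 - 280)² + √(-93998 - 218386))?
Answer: 15633548/2217686305 - 2656*I*√4881/2217686305 ≈ 0.0070495 - 8.3672e-5*I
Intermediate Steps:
C(v) = -49 + v
(c(-327, -304) + C(-246))/((63 - 280)² + √(-93998 - 218386)) = (627 + (-49 - 246))/((63 - 280)² + √(-93998 - 218386)) = (627 - 295)/((-217)² + √(-312384)) = 332/(47089 + 8*I*√4881)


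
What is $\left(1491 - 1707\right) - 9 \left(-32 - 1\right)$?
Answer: $81$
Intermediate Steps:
$\left(1491 - 1707\right) - 9 \left(-32 - 1\right) = -216 - -297 = -216 + 297 = 81$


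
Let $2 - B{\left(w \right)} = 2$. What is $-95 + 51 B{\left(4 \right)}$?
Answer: $-95$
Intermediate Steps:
$B{\left(w \right)} = 0$ ($B{\left(w \right)} = 2 - 2 = 0$)
$-95 + 51 B{\left(4 \right)} = -95 + 51 \cdot 0 = -95 + 0 = -95$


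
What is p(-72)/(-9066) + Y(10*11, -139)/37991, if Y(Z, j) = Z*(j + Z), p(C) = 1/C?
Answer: -2082240889/24798701232 ≈ -0.083966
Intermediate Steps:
Y(Z, j) = Z*(Z + j)
p(-72)/(-9066) + Y(10*11, -139)/37991 = 1/(-72*(-9066)) + ((10*11)*(10*11 - 139))/37991 = -1/72*(-1/9066) + (110*(110 - 139))*(1/37991) = 1/652752 + (110*(-29))*(1/37991) = 1/652752 - 3190*1/37991 = 1/652752 - 3190/37991 = -2082240889/24798701232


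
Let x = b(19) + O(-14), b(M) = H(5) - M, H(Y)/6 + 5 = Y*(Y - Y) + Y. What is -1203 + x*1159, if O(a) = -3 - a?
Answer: -10475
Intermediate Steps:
H(Y) = -30 + 6*Y (H(Y) = -30 + 6*(Y*(Y - Y) + Y) = -30 + 6*(Y*0 + Y) = -30 + 6*(0 + Y) = -30 + 6*Y)
b(M) = -M (b(M) = (-30 + 6*5) - M = (-30 + 30) - M = 0 - M = -M)
x = -8 (x = -1*19 + (-3 - 1*(-14)) = -19 + (-3 + 14) = -19 + 11 = -8)
-1203 + x*1159 = -1203 - 8*1159 = -1203 - 9272 = -10475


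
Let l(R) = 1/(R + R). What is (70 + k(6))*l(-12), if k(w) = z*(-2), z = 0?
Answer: -35/12 ≈ -2.9167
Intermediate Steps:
k(w) = 0 (k(w) = 0*(-2) = 0)
l(R) = 1/(2*R)
(70 + k(6))*l(-12) = (70 + 0)*((½)/(-12)) = 70*((½)*(-1/12)) = 70*(-1/24) = -35/12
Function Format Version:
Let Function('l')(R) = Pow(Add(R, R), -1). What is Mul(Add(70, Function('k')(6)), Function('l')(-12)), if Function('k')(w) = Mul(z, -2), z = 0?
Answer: Rational(-35, 12) ≈ -2.9167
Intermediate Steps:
Function('k')(w) = 0 (Function('k')(w) = Mul(0, -2) = 0)
Function('l')(R) = Mul(Rational(1, 2), Pow(R, -1)) (Function('l')(R) = Pow(Mul(2, R), -1) = Mul(Rational(1, 2), Pow(R, -1)))
Mul(Add(70, Function('k')(6)), Function('l')(-12)) = Mul(Add(70, 0), Mul(Rational(1, 2), Pow(-12, -1))) = Mul(70, Mul(Rational(1, 2), Rational(-1, 12))) = Mul(70, Rational(-1, 24)) = Rational(-35, 12)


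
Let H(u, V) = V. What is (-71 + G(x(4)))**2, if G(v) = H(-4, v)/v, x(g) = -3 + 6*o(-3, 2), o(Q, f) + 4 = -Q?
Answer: 4900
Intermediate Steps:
o(Q, f) = -4 - Q
x(g) = -9 (x(g) = -3 + 6*(-4 - 1*(-3)) = -3 + 6*(-4 + 3) = -3 + 6*(-1) = -3 - 6 = -9)
G(v) = 1 (G(v) = v/v = 1)
(-71 + G(x(4)))**2 = (-71 + 1)**2 = (-70)**2 = 4900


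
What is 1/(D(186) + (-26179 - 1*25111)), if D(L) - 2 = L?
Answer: -1/51102 ≈ -1.9569e-5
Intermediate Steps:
D(L) = 2 + L
1/(D(186) + (-26179 - 1*25111)) = 1/((2 + 186) + (-26179 - 1*25111)) = 1/(188 + (-26179 - 25111)) = 1/(188 - 51290) = 1/(-51102) = -1/51102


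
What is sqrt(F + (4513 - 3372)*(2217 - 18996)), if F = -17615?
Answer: I*sqrt(19162454) ≈ 4377.5*I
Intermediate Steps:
sqrt(F + (4513 - 3372)*(2217 - 18996)) = sqrt(-17615 + (4513 - 3372)*(2217 - 18996)) = sqrt(-17615 + 1141*(-16779)) = sqrt(-17615 - 19144839) = sqrt(-19162454) = I*sqrt(19162454)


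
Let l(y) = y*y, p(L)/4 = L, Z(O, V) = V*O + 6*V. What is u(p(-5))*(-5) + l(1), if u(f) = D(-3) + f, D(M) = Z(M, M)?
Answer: 146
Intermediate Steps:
Z(O, V) = 6*V + O*V (Z(O, V) = O*V + 6*V = 6*V + O*V)
p(L) = 4*L
l(y) = y²
D(M) = M*(6 + M)
u(f) = -9 + f (u(f) = -3*(6 - 3) + f = -3*3 + f = -9 + f)
u(p(-5))*(-5) + l(1) = (-9 + 4*(-5))*(-5) + 1² = (-9 - 20)*(-5) + 1 = -29*(-5) + 1 = 145 + 1 = 146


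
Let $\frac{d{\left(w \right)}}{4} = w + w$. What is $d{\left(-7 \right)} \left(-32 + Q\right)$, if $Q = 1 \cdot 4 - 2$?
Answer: $1680$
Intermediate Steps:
$d{\left(w \right)} = 8 w$ ($d{\left(w \right)} = 4 \left(w + w\right) = 4 \cdot 2 w = 8 w$)
$Q = 2$ ($Q = 4 - 2 = 2$)
$d{\left(-7 \right)} \left(-32 + Q\right) = 8 \left(-7\right) \left(-32 + 2\right) = \left(-56\right) \left(-30\right) = 1680$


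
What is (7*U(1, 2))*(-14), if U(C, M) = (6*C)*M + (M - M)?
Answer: -1176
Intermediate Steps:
U(C, M) = 6*C*M (U(C, M) = 6*C*M + 0 = 6*C*M)
(7*U(1, 2))*(-14) = (7*(6*1*2))*(-14) = (7*12)*(-14) = 84*(-14) = -1176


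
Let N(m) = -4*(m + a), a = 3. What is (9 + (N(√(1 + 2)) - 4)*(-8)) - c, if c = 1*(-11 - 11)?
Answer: 159 + 32*√3 ≈ 214.43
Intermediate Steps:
N(m) = -12 - 4*m (N(m) = -4*(m + 3) = -4*(3 + m) = -12 - 4*m)
c = -22 (c = 1*(-22) = -22)
(9 + (N(√(1 + 2)) - 4)*(-8)) - c = (9 + ((-12 - 4*√(1 + 2)) - 4)*(-8)) - 1*(-22) = (9 + ((-12 - 4*√3) - 4)*(-8)) + 22 = (9 + (-16 - 4*√3)*(-8)) + 22 = (9 + (128 + 32*√3)) + 22 = (137 + 32*√3) + 22 = 159 + 32*√3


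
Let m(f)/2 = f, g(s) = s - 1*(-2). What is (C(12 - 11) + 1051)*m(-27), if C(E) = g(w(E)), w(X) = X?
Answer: -56916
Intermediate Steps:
g(s) = 2 + s (g(s) = s + 2 = 2 + s)
m(f) = 2*f
C(E) = 2 + E
(C(12 - 11) + 1051)*m(-27) = ((2 + (12 - 11)) + 1051)*(2*(-27)) = ((2 + 1) + 1051)*(-54) = (3 + 1051)*(-54) = 1054*(-54) = -56916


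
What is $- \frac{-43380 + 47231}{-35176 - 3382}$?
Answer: $\frac{3851}{38558} \approx 0.099875$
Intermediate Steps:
$- \frac{-43380 + 47231}{-35176 - 3382} = - \frac{3851}{-38558} = - \frac{3851 \left(-1\right)}{38558} = \left(-1\right) \left(- \frac{3851}{38558}\right) = \frac{3851}{38558}$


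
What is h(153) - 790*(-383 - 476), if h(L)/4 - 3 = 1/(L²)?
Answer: 15885862402/23409 ≈ 6.7862e+5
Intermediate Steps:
h(L) = 12 + 4/L² (h(L) = 12 + 4/(L²) = 12 + 4/L²)
h(153) - 790*(-383 - 476) = (12 + 4/153²) - 790*(-383 - 476) = (12 + 4*(1/23409)) - 790*(-859) = (12 + 4/23409) + 678610 = 280912/23409 + 678610 = 15885862402/23409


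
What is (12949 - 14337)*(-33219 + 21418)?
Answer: 16379788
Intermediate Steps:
(12949 - 14337)*(-33219 + 21418) = -1388*(-11801) = 16379788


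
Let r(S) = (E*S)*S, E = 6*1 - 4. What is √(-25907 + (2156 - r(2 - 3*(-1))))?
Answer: I*√23801 ≈ 154.28*I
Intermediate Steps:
E = 2 (E = 6 - 4 = 2)
r(S) = 2*S² (r(S) = (2*S)*S = 2*S²)
√(-25907 + (2156 - r(2 - 3*(-1)))) = √(-25907 + (2156 - 2*(2 - 3*(-1))²)) = √(-25907 + (2156 - 2*(2 + 3)²)) = √(-25907 + (2156 - 2*5²)) = √(-25907 + (2156 - 2*25)) = √(-25907 + (2156 - 1*50)) = √(-25907 + (2156 - 50)) = √(-25907 + 2106) = √(-23801) = I*√23801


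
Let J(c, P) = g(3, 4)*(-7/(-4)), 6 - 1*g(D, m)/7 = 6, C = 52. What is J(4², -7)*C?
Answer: 0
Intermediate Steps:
g(D, m) = 0 (g(D, m) = 42 - 7*6 = 42 - 42 = 0)
J(c, P) = 0 (J(c, P) = 0*(-7/(-4)) = 0*(-7*(-¼)) = 0*(7/4) = 0)
J(4², -7)*C = 0*52 = 0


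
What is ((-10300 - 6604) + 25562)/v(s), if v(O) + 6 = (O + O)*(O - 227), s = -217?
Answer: 481/10705 ≈ 0.044932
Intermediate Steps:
v(O) = -6 + 2*O*(-227 + O) (v(O) = -6 + (O + O)*(O - 227) = -6 + (2*O)*(-227 + O) = -6 + 2*O*(-227 + O))
((-10300 - 6604) + 25562)/v(s) = ((-10300 - 6604) + 25562)/(-6 - 454*(-217) + 2*(-217)²) = (-16904 + 25562)/(-6 + 98518 + 2*47089) = 8658/(-6 + 98518 + 94178) = 8658/192690 = 8658*(1/192690) = 481/10705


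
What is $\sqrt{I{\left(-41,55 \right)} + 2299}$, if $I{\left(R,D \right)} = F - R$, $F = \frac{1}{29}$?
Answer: $\frac{\sqrt{1967969}}{29} \approx 48.374$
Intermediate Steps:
$F = \frac{1}{29} \approx 0.034483$
$I{\left(R,D \right)} = \frac{1}{29} - R$
$\sqrt{I{\left(-41,55 \right)} + 2299} = \sqrt{\left(\frac{1}{29} - -41\right) + 2299} = \sqrt{\left(\frac{1}{29} + 41\right) + 2299} = \sqrt{\frac{1190}{29} + 2299} = \sqrt{\frac{67861}{29}} = \frac{\sqrt{1967969}}{29}$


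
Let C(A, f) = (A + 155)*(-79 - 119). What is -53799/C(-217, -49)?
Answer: -17933/4092 ≈ -4.3825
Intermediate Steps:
C(A, f) = -30690 - 198*A (C(A, f) = (155 + A)*(-198) = -30690 - 198*A)
-53799/C(-217, -49) = -53799/(-30690 - 198*(-217)) = -53799/(-30690 + 42966) = -53799/12276 = -53799*1/12276 = -17933/4092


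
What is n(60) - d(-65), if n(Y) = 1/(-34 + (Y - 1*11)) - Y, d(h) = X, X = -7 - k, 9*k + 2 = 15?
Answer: -2317/45 ≈ -51.489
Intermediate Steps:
k = 13/9 (k = -2/9 + (⅑)*15 = -2/9 + 5/3 = 13/9 ≈ 1.4444)
X = -76/9 (X = -7 - 1*13/9 = -7 - 13/9 = -76/9 ≈ -8.4444)
d(h) = -76/9
n(Y) = 1/(-45 + Y) - Y (n(Y) = 1/(-34 + (Y - 11)) - Y = 1/(-34 + (-11 + Y)) - Y = 1/(-45 + Y) - Y)
n(60) - d(-65) = (1 - 1*60² + 45*60)/(-45 + 60) - 1*(-76/9) = (1 - 1*3600 + 2700)/15 + 76/9 = (1 - 3600 + 2700)/15 + 76/9 = (1/15)*(-899) + 76/9 = -899/15 + 76/9 = -2317/45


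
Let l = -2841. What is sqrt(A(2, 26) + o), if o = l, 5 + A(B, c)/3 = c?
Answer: I*sqrt(2778) ≈ 52.707*I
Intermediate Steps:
A(B, c) = -15 + 3*c
o = -2841
sqrt(A(2, 26) + o) = sqrt((-15 + 3*26) - 2841) = sqrt((-15 + 78) - 2841) = sqrt(63 - 2841) = sqrt(-2778) = I*sqrt(2778)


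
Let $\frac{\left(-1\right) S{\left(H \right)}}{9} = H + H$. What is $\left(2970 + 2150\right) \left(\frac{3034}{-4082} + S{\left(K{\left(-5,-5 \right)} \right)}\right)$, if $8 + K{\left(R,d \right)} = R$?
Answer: $\frac{2437514240}{2041} \approx 1.1943 \cdot 10^{6}$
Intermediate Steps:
$K{\left(R,d \right)} = -8 + R$
$S{\left(H \right)} = - 18 H$ ($S{\left(H \right)} = - 9 \left(H + H\right) = - 9 \cdot 2 H = - 18 H$)
$\left(2970 + 2150\right) \left(\frac{3034}{-4082} + S{\left(K{\left(-5,-5 \right)} \right)}\right) = \left(2970 + 2150\right) \left(\frac{3034}{-4082} - 18 \left(-8 - 5\right)\right) = 5120 \left(3034 \left(- \frac{1}{4082}\right) - -234\right) = 5120 \left(- \frac{1517}{2041} + 234\right) = 5120 \cdot \frac{476077}{2041} = \frac{2437514240}{2041}$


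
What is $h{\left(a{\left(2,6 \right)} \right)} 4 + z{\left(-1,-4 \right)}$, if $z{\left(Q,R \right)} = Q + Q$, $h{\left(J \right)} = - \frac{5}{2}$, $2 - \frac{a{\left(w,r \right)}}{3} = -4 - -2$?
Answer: $-12$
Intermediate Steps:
$a{\left(w,r \right)} = 12$ ($a{\left(w,r \right)} = 6 - 3 \left(-4 - -2\right) = 6 - 3 \left(-4 + 2\right) = 6 - -6 = 6 + 6 = 12$)
$h{\left(J \right)} = - \frac{5}{2}$ ($h{\left(J \right)} = \left(-5\right) \frac{1}{2} = - \frac{5}{2}$)
$z{\left(Q,R \right)} = 2 Q$
$h{\left(a{\left(2,6 \right)} \right)} 4 + z{\left(-1,-4 \right)} = \left(- \frac{5}{2}\right) 4 + 2 \left(-1\right) = -10 - 2 = -12$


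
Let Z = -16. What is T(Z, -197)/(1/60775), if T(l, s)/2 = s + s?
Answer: -47890700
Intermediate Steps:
T(l, s) = 4*s (T(l, s) = 2*(s + s) = 2*(2*s) = 4*s)
T(Z, -197)/(1/60775) = (4*(-197))/(1/60775) = -788/1/60775 = -788*60775 = -47890700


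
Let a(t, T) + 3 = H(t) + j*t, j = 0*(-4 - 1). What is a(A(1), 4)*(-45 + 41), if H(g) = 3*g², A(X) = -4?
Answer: -180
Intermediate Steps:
j = 0 (j = 0*(-5) = 0)
a(t, T) = -3 + 3*t² (a(t, T) = -3 + (3*t² + 0*t) = -3 + (3*t² + 0) = -3 + 3*t²)
a(A(1), 4)*(-45 + 41) = (-3 + 3*(-4)²)*(-45 + 41) = (-3 + 3*16)*(-4) = (-3 + 48)*(-4) = 45*(-4) = -180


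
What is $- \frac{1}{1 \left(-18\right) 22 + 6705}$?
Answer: $- \frac{1}{6309} \approx -0.0001585$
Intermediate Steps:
$- \frac{1}{1 \left(-18\right) 22 + 6705} = - \frac{1}{\left(-18\right) 22 + 6705} = - \frac{1}{-396 + 6705} = - \frac{1}{6309}$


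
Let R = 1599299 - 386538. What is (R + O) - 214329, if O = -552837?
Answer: 445595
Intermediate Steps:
R = 1212761
(R + O) - 214329 = (1212761 - 552837) - 214329 = 659924 - 214329 = 445595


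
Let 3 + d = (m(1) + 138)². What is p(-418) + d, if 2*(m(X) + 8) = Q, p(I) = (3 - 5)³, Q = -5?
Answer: 64981/4 ≈ 16245.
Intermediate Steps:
p(I) = -8 (p(I) = (-2)³ = -8)
m(X) = -21/2 (m(X) = -8 + (½)*(-5) = -8 - 5/2 = -21/2)
d = 65013/4 (d = -3 + (-21/2 + 138)² = -3 + (255/2)² = -3 + 65025/4 = 65013/4 ≈ 16253.)
p(-418) + d = -8 + 65013/4 = 64981/4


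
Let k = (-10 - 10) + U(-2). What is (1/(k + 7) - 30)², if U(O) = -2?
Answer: 203401/225 ≈ 904.00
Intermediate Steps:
k = -22 (k = (-10 - 10) - 2 = -20 - 2 = -22)
(1/(k + 7) - 30)² = (1/(-22 + 7) - 30)² = (1/(-15) - 30)² = (-1/15 - 30)² = (-451/15)² = 203401/225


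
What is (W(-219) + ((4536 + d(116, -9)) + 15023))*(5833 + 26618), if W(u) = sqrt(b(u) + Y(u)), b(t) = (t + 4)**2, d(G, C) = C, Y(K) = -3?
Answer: 634417050 + 356961*sqrt(382) ≈ 6.4139e+8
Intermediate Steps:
b(t) = (4 + t)**2
W(u) = sqrt(-3 + (4 + u)**2) (W(u) = sqrt((4 + u)**2 - 3) = sqrt(-3 + (4 + u)**2))
(W(-219) + ((4536 + d(116, -9)) + 15023))*(5833 + 26618) = (sqrt(-3 + (4 - 219)**2) + ((4536 - 9) + 15023))*(5833 + 26618) = (sqrt(-3 + (-215)**2) + (4527 + 15023))*32451 = (sqrt(-3 + 46225) + 19550)*32451 = (sqrt(46222) + 19550)*32451 = (11*sqrt(382) + 19550)*32451 = (19550 + 11*sqrt(382))*32451 = 634417050 + 356961*sqrt(382)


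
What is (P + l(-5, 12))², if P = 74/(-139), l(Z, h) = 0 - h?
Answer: 3034564/19321 ≈ 157.06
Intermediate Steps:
l(Z, h) = -h
P = -74/139 (P = 74*(-1/139) = -74/139 ≈ -0.53237)
(P + l(-5, 12))² = (-74/139 - 1*12)² = (-74/139 - 12)² = (-1742/139)² = 3034564/19321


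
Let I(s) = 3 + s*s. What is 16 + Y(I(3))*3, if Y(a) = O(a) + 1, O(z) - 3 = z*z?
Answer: 460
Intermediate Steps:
O(z) = 3 + z**2 (O(z) = 3 + z*z = 3 + z**2)
I(s) = 3 + s**2
Y(a) = 4 + a**2 (Y(a) = (3 + a**2) + 1 = 4 + a**2)
16 + Y(I(3))*3 = 16 + (4 + (3 + 3**2)**2)*3 = 16 + (4 + (3 + 9)**2)*3 = 16 + (4 + 12**2)*3 = 16 + (4 + 144)*3 = 16 + 148*3 = 16 + 444 = 460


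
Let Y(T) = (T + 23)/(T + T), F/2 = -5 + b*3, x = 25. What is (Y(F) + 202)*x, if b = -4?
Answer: 343675/68 ≈ 5054.0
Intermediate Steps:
F = -34 (F = 2*(-5 - 4*3) = 2*(-5 - 12) = 2*(-17) = -34)
Y(T) = (23 + T)/(2*T) (Y(T) = (23 + T)/((2*T)) = (23 + T)*(1/(2*T)) = (23 + T)/(2*T))
(Y(F) + 202)*x = ((½)*(23 - 34)/(-34) + 202)*25 = ((½)*(-1/34)*(-11) + 202)*25 = (11/68 + 202)*25 = (13747/68)*25 = 343675/68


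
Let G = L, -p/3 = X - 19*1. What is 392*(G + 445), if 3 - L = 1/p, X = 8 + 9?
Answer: 526652/3 ≈ 1.7555e+5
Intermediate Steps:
X = 17
p = 6 (p = -3*(17 - 19*1) = -3*(17 - 19) = -3*(-2) = 6)
L = 17/6 (L = 3 - 1/6 = 17/6 ≈ 2.8333)
G = 17/6 ≈ 2.8333
392*(G + 445) = 392*(17/6 + 445) = 392*(2687/6) = 526652/3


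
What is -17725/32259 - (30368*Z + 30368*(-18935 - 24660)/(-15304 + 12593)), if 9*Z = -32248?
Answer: 28420038594398767/262362447 ≈ 1.0832e+8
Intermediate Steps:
Z = -32248/9 (Z = (1/9)*(-32248) = -32248/9 ≈ -3583.1)
-17725/32259 - (30368*Z + 30368*(-18935 - 24660)/(-15304 + 12593)) = -17725/32259 - (-979307264/9 + 30368*(-18935 - 24660)/(-15304 + 12593)) = -17725*1/32259 - 30368/(1/(-43595/(-2711) - 32248/9)) = -17725/32259 - 30368/(1/(-43595*(-1/2711) - 32248/9)) = -17725/32259 - 30368/(1/(43595/2711 - 32248/9)) = -17725/32259 - 30368/(1/(-87031973/24399)) = -17725/32259 - 30368/(-24399/87031973) = -17725/32259 - 30368*(-87031973/24399) = -17725/32259 + 2642986956064/24399 = 28420038594398767/262362447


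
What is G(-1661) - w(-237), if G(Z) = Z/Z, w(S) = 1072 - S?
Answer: -1308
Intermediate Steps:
G(Z) = 1
G(-1661) - w(-237) = 1 - (1072 - 1*(-237)) = 1 - (1072 + 237) = 1 - 1*1309 = 1 - 1309 = -1308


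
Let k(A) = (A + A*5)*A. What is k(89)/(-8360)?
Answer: -23763/4180 ≈ -5.6849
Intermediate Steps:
k(A) = 6*A² (k(A) = (A + 5*A)*A = (6*A)*A = 6*A²)
k(89)/(-8360) = (6*89²)/(-8360) = (6*7921)*(-1/8360) = 47526*(-1/8360) = -23763/4180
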